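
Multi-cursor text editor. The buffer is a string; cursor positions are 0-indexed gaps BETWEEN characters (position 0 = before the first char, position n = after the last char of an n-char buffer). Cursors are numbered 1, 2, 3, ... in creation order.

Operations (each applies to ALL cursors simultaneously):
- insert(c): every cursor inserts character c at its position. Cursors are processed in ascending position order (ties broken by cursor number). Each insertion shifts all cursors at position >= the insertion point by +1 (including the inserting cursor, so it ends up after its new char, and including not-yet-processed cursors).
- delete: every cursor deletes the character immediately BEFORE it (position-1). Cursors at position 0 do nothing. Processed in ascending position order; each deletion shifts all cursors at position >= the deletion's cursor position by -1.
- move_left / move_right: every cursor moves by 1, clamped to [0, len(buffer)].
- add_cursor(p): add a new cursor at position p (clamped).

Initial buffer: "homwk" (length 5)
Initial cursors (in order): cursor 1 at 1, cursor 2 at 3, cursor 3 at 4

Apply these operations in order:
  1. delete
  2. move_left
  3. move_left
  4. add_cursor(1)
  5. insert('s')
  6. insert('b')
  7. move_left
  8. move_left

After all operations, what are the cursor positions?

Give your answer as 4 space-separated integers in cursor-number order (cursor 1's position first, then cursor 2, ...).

After op 1 (delete): buffer="ok" (len 2), cursors c1@0 c2@1 c3@1, authorship ..
After op 2 (move_left): buffer="ok" (len 2), cursors c1@0 c2@0 c3@0, authorship ..
After op 3 (move_left): buffer="ok" (len 2), cursors c1@0 c2@0 c3@0, authorship ..
After op 4 (add_cursor(1)): buffer="ok" (len 2), cursors c1@0 c2@0 c3@0 c4@1, authorship ..
After op 5 (insert('s')): buffer="sssosk" (len 6), cursors c1@3 c2@3 c3@3 c4@5, authorship 123.4.
After op 6 (insert('b')): buffer="sssbbbosbk" (len 10), cursors c1@6 c2@6 c3@6 c4@9, authorship 123123.44.
After op 7 (move_left): buffer="sssbbbosbk" (len 10), cursors c1@5 c2@5 c3@5 c4@8, authorship 123123.44.
After op 8 (move_left): buffer="sssbbbosbk" (len 10), cursors c1@4 c2@4 c3@4 c4@7, authorship 123123.44.

Answer: 4 4 4 7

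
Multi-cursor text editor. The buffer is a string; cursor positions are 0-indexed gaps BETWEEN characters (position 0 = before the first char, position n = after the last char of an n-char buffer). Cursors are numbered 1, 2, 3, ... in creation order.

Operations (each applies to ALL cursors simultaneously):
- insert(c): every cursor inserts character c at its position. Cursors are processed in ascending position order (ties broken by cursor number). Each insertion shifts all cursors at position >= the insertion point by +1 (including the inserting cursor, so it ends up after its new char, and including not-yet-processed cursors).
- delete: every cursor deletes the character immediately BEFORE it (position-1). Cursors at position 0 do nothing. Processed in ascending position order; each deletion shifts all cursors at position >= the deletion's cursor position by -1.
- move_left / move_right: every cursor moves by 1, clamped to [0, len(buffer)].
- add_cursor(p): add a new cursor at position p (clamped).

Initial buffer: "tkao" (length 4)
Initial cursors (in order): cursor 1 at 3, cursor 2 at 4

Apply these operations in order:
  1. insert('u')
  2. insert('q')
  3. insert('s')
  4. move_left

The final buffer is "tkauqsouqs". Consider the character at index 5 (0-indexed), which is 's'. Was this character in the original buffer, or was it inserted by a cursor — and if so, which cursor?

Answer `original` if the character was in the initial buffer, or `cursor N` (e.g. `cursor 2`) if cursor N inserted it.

Answer: cursor 1

Derivation:
After op 1 (insert('u')): buffer="tkauou" (len 6), cursors c1@4 c2@6, authorship ...1.2
After op 2 (insert('q')): buffer="tkauqouq" (len 8), cursors c1@5 c2@8, authorship ...11.22
After op 3 (insert('s')): buffer="tkauqsouqs" (len 10), cursors c1@6 c2@10, authorship ...111.222
After op 4 (move_left): buffer="tkauqsouqs" (len 10), cursors c1@5 c2@9, authorship ...111.222
Authorship (.=original, N=cursor N): . . . 1 1 1 . 2 2 2
Index 5: author = 1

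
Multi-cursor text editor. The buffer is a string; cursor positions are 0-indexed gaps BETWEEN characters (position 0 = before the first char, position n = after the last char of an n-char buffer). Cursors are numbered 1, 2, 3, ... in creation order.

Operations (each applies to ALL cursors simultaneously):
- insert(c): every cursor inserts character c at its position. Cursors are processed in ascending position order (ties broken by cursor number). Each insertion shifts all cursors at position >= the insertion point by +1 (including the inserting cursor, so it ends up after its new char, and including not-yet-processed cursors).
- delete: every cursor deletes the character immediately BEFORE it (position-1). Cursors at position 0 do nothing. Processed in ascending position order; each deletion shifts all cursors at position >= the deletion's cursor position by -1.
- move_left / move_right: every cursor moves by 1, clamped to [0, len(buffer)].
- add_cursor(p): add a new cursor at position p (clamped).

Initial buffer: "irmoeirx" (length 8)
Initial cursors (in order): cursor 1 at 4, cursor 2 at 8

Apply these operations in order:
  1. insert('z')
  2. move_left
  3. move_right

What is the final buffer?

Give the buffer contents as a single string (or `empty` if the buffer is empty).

Answer: irmozeirxz

Derivation:
After op 1 (insert('z')): buffer="irmozeirxz" (len 10), cursors c1@5 c2@10, authorship ....1....2
After op 2 (move_left): buffer="irmozeirxz" (len 10), cursors c1@4 c2@9, authorship ....1....2
After op 3 (move_right): buffer="irmozeirxz" (len 10), cursors c1@5 c2@10, authorship ....1....2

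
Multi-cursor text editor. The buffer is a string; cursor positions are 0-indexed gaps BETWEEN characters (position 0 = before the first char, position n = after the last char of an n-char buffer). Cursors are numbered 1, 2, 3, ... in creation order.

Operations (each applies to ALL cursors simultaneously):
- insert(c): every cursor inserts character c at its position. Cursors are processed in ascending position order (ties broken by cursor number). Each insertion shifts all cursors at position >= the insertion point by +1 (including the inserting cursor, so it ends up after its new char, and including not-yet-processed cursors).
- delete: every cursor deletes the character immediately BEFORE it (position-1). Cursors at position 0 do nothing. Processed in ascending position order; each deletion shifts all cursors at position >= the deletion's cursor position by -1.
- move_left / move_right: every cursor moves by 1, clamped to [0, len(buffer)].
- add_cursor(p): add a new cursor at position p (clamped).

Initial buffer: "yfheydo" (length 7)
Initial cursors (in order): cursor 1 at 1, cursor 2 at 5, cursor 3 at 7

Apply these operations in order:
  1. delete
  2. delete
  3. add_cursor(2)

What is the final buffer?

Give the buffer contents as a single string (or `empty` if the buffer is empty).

Answer: fh

Derivation:
After op 1 (delete): buffer="fhed" (len 4), cursors c1@0 c2@3 c3@4, authorship ....
After op 2 (delete): buffer="fh" (len 2), cursors c1@0 c2@2 c3@2, authorship ..
After op 3 (add_cursor(2)): buffer="fh" (len 2), cursors c1@0 c2@2 c3@2 c4@2, authorship ..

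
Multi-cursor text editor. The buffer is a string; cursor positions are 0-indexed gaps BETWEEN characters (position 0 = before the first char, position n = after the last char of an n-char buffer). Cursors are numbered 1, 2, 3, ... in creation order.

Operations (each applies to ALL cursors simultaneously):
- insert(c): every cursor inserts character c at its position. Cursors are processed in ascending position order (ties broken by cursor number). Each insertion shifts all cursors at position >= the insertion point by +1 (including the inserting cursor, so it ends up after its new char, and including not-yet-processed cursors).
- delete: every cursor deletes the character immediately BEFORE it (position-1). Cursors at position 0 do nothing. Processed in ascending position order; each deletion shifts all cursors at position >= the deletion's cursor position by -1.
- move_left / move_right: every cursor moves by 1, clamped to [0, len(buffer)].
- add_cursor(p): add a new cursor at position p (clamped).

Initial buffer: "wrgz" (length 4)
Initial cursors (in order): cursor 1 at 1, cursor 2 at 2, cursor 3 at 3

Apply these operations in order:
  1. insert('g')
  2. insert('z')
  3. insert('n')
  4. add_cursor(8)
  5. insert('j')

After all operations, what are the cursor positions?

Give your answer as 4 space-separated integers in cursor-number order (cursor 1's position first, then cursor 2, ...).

Answer: 5 11 16 11

Derivation:
After op 1 (insert('g')): buffer="wgrgggz" (len 7), cursors c1@2 c2@4 c3@6, authorship .1.2.3.
After op 2 (insert('z')): buffer="wgzrgzggzz" (len 10), cursors c1@3 c2@6 c3@9, authorship .11.22.33.
After op 3 (insert('n')): buffer="wgznrgznggznz" (len 13), cursors c1@4 c2@8 c3@12, authorship .111.222.333.
After op 4 (add_cursor(8)): buffer="wgznrgznggznz" (len 13), cursors c1@4 c2@8 c4@8 c3@12, authorship .111.222.333.
After op 5 (insert('j')): buffer="wgznjrgznjjggznjz" (len 17), cursors c1@5 c2@11 c4@11 c3@16, authorship .1111.22224.3333.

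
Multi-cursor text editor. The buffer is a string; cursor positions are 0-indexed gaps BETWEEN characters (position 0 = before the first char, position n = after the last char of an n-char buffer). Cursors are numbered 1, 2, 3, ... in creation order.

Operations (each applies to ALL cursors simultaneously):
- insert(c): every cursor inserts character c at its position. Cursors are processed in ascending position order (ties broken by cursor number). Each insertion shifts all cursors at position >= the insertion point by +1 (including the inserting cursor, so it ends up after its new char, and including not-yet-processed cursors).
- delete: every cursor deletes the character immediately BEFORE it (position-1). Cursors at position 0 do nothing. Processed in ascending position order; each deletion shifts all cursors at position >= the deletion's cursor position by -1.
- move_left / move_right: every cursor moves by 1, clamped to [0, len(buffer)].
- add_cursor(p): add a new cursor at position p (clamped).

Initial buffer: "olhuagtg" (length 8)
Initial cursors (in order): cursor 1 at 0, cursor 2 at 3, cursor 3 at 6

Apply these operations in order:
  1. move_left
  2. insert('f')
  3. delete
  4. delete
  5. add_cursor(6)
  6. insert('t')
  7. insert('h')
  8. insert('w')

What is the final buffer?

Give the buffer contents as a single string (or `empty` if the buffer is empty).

After op 1 (move_left): buffer="olhuagtg" (len 8), cursors c1@0 c2@2 c3@5, authorship ........
After op 2 (insert('f')): buffer="folfhuafgtg" (len 11), cursors c1@1 c2@4 c3@8, authorship 1..2...3...
After op 3 (delete): buffer="olhuagtg" (len 8), cursors c1@0 c2@2 c3@5, authorship ........
After op 4 (delete): buffer="ohugtg" (len 6), cursors c1@0 c2@1 c3@3, authorship ......
After op 5 (add_cursor(6)): buffer="ohugtg" (len 6), cursors c1@0 c2@1 c3@3 c4@6, authorship ......
After op 6 (insert('t')): buffer="tothutgtgt" (len 10), cursors c1@1 c2@3 c3@6 c4@10, authorship 1.2..3...4
After op 7 (insert('h')): buffer="thothhuthgtgth" (len 14), cursors c1@2 c2@5 c3@9 c4@14, authorship 11.22..33...44
After op 8 (insert('w')): buffer="thwothwhuthwgtgthw" (len 18), cursors c1@3 c2@7 c3@12 c4@18, authorship 111.222..333...444

Answer: thwothwhuthwgtgthw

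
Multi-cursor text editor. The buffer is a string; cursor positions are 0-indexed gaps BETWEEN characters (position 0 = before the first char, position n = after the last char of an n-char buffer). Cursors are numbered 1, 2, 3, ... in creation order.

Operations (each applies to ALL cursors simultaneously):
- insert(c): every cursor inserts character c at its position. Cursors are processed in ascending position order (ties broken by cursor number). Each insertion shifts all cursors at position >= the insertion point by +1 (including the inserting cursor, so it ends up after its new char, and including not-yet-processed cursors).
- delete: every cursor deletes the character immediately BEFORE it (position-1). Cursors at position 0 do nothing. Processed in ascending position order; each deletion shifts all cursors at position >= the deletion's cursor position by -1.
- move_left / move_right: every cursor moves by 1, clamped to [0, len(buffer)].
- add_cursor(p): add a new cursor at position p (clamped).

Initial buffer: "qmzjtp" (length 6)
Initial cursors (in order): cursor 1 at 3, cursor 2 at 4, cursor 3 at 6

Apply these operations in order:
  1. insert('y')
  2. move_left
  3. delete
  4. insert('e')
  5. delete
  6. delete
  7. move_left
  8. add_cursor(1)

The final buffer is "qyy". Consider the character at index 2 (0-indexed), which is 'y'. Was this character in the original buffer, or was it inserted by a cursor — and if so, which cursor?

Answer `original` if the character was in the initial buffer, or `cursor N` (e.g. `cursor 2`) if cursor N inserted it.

Answer: cursor 3

Derivation:
After op 1 (insert('y')): buffer="qmzyjytpy" (len 9), cursors c1@4 c2@6 c3@9, authorship ...1.2..3
After op 2 (move_left): buffer="qmzyjytpy" (len 9), cursors c1@3 c2@5 c3@8, authorship ...1.2..3
After op 3 (delete): buffer="qmyyty" (len 6), cursors c1@2 c2@3 c3@5, authorship ..12.3
After op 4 (insert('e')): buffer="qmeyeytey" (len 9), cursors c1@3 c2@5 c3@8, authorship ..1122.33
After op 5 (delete): buffer="qmyyty" (len 6), cursors c1@2 c2@3 c3@5, authorship ..12.3
After op 6 (delete): buffer="qyy" (len 3), cursors c1@1 c2@1 c3@2, authorship .23
After op 7 (move_left): buffer="qyy" (len 3), cursors c1@0 c2@0 c3@1, authorship .23
After op 8 (add_cursor(1)): buffer="qyy" (len 3), cursors c1@0 c2@0 c3@1 c4@1, authorship .23
Authorship (.=original, N=cursor N): . 2 3
Index 2: author = 3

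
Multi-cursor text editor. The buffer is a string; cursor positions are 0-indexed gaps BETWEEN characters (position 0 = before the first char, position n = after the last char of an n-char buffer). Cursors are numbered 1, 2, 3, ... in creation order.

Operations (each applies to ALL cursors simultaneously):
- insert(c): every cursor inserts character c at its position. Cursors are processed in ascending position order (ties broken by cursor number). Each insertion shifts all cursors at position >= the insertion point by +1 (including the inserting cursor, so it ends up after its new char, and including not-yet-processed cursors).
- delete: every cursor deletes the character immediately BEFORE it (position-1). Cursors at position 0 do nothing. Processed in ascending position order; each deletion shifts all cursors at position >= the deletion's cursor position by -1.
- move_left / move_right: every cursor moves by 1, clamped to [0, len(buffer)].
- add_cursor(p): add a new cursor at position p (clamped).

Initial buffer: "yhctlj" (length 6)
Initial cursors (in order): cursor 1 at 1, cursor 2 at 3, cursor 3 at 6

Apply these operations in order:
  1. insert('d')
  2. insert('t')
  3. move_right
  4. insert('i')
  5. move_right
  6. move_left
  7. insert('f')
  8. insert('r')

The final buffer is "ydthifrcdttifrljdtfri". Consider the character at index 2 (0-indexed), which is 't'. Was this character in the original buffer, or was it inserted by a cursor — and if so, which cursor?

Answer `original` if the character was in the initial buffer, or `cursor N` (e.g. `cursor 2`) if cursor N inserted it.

Answer: cursor 1

Derivation:
After op 1 (insert('d')): buffer="ydhcdtljd" (len 9), cursors c1@2 c2@5 c3@9, authorship .1..2...3
After op 2 (insert('t')): buffer="ydthcdttljdt" (len 12), cursors c1@3 c2@7 c3@12, authorship .11..22...33
After op 3 (move_right): buffer="ydthcdttljdt" (len 12), cursors c1@4 c2@8 c3@12, authorship .11..22...33
After op 4 (insert('i')): buffer="ydthicdttiljdti" (len 15), cursors c1@5 c2@10 c3@15, authorship .11.1.22.2..333
After op 5 (move_right): buffer="ydthicdttiljdti" (len 15), cursors c1@6 c2@11 c3@15, authorship .11.1.22.2..333
After op 6 (move_left): buffer="ydthicdttiljdti" (len 15), cursors c1@5 c2@10 c3@14, authorship .11.1.22.2..333
After op 7 (insert('f')): buffer="ydthifcdttifljdtfi" (len 18), cursors c1@6 c2@12 c3@17, authorship .11.11.22.22..3333
After op 8 (insert('r')): buffer="ydthifrcdttifrljdtfri" (len 21), cursors c1@7 c2@14 c3@20, authorship .11.111.22.222..33333
Authorship (.=original, N=cursor N): . 1 1 . 1 1 1 . 2 2 . 2 2 2 . . 3 3 3 3 3
Index 2: author = 1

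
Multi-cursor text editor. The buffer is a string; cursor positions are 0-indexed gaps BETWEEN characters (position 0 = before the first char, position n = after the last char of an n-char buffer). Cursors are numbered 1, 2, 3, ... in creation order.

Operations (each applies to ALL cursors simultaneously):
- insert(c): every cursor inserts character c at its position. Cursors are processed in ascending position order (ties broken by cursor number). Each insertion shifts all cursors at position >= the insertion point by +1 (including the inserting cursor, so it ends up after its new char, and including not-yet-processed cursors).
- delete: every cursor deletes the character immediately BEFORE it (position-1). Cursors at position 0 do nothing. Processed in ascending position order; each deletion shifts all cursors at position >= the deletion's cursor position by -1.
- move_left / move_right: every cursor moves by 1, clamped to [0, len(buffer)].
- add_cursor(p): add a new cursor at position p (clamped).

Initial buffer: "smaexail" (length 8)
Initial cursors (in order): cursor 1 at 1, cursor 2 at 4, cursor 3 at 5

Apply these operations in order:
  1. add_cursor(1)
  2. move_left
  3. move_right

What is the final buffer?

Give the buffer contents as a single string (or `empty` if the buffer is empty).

Answer: smaexail

Derivation:
After op 1 (add_cursor(1)): buffer="smaexail" (len 8), cursors c1@1 c4@1 c2@4 c3@5, authorship ........
After op 2 (move_left): buffer="smaexail" (len 8), cursors c1@0 c4@0 c2@3 c3@4, authorship ........
After op 3 (move_right): buffer="smaexail" (len 8), cursors c1@1 c4@1 c2@4 c3@5, authorship ........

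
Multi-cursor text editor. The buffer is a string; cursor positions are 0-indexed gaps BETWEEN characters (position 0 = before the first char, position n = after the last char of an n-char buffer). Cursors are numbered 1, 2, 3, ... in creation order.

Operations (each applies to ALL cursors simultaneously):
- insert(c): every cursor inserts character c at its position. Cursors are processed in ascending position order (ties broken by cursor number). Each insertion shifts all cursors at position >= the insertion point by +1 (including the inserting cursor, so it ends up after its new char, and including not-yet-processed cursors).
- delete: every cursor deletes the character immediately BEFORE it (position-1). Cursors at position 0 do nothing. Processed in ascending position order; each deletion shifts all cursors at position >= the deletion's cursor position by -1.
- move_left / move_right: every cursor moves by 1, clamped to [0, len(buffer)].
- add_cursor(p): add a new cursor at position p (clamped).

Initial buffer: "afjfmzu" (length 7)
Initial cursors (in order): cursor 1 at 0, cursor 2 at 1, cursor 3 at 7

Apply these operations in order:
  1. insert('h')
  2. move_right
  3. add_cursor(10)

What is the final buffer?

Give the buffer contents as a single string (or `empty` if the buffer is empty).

After op 1 (insert('h')): buffer="hahfjfmzuh" (len 10), cursors c1@1 c2@3 c3@10, authorship 1.2......3
After op 2 (move_right): buffer="hahfjfmzuh" (len 10), cursors c1@2 c2@4 c3@10, authorship 1.2......3
After op 3 (add_cursor(10)): buffer="hahfjfmzuh" (len 10), cursors c1@2 c2@4 c3@10 c4@10, authorship 1.2......3

Answer: hahfjfmzuh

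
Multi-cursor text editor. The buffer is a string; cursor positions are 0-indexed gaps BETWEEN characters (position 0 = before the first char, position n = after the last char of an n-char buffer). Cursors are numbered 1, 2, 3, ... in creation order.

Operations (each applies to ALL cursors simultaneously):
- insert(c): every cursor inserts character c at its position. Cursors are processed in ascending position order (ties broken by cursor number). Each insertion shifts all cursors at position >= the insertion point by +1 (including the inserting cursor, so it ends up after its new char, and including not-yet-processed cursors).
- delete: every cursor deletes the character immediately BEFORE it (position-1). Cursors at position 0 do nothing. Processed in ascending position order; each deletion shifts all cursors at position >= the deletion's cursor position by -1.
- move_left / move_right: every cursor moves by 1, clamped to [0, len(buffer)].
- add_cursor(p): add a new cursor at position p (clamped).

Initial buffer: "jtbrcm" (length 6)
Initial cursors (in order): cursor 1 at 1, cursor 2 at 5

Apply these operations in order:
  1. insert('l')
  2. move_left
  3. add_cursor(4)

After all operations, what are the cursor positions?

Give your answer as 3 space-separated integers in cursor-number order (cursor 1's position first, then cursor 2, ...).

Answer: 1 6 4

Derivation:
After op 1 (insert('l')): buffer="jltbrclm" (len 8), cursors c1@2 c2@7, authorship .1....2.
After op 2 (move_left): buffer="jltbrclm" (len 8), cursors c1@1 c2@6, authorship .1....2.
After op 3 (add_cursor(4)): buffer="jltbrclm" (len 8), cursors c1@1 c3@4 c2@6, authorship .1....2.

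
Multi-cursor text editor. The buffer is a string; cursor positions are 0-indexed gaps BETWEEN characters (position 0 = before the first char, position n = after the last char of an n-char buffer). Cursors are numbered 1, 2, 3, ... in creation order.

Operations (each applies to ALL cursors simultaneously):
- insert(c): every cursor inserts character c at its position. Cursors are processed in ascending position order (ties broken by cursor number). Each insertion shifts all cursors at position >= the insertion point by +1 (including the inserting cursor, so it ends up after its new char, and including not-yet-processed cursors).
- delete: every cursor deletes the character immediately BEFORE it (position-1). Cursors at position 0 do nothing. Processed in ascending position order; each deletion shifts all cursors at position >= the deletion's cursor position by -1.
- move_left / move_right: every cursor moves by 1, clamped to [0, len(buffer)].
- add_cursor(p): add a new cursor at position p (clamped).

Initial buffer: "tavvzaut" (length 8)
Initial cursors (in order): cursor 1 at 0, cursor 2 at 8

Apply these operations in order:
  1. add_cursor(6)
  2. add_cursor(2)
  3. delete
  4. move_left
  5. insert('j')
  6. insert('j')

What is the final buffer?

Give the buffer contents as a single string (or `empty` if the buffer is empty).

After op 1 (add_cursor(6)): buffer="tavvzaut" (len 8), cursors c1@0 c3@6 c2@8, authorship ........
After op 2 (add_cursor(2)): buffer="tavvzaut" (len 8), cursors c1@0 c4@2 c3@6 c2@8, authorship ........
After op 3 (delete): buffer="tvvzu" (len 5), cursors c1@0 c4@1 c3@4 c2@5, authorship .....
After op 4 (move_left): buffer="tvvzu" (len 5), cursors c1@0 c4@0 c3@3 c2@4, authorship .....
After op 5 (insert('j')): buffer="jjtvvjzju" (len 9), cursors c1@2 c4@2 c3@6 c2@8, authorship 14...3.2.
After op 6 (insert('j')): buffer="jjjjtvvjjzjju" (len 13), cursors c1@4 c4@4 c3@9 c2@12, authorship 1414...33.22.

Answer: jjjjtvvjjzjju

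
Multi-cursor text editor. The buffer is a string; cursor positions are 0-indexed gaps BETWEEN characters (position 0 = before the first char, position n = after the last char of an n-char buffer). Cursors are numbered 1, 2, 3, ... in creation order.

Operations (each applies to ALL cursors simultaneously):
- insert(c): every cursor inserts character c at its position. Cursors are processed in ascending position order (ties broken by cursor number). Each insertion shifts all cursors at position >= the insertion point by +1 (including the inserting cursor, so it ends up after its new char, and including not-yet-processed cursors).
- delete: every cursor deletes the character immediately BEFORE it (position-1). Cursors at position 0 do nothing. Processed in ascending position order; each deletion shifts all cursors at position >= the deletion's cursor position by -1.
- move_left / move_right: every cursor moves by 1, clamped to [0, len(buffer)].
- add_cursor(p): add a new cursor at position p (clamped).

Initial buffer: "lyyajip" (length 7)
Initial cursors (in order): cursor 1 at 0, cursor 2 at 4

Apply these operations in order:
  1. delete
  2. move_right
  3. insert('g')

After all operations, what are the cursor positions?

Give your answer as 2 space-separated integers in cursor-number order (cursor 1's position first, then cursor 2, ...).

Answer: 2 6

Derivation:
After op 1 (delete): buffer="lyyjip" (len 6), cursors c1@0 c2@3, authorship ......
After op 2 (move_right): buffer="lyyjip" (len 6), cursors c1@1 c2@4, authorship ......
After op 3 (insert('g')): buffer="lgyyjgip" (len 8), cursors c1@2 c2@6, authorship .1...2..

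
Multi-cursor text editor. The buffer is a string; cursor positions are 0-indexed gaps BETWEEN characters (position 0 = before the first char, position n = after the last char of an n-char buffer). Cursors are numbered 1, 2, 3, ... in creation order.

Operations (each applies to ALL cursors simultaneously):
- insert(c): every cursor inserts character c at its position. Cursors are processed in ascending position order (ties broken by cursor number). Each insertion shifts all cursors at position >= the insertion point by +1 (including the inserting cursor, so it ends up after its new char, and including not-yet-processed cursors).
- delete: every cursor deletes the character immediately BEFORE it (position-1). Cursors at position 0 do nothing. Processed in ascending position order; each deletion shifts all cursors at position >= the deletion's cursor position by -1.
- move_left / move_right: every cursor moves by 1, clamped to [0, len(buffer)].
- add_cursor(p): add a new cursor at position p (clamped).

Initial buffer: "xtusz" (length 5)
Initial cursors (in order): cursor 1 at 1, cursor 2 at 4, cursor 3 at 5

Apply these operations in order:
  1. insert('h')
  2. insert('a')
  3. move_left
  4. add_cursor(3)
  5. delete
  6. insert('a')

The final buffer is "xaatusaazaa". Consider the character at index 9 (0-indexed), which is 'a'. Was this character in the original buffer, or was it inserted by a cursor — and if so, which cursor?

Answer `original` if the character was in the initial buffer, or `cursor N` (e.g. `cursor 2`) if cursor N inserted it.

Answer: cursor 3

Derivation:
After op 1 (insert('h')): buffer="xhtushzh" (len 8), cursors c1@2 c2@6 c3@8, authorship .1...2.3
After op 2 (insert('a')): buffer="xhatushazha" (len 11), cursors c1@3 c2@8 c3@11, authorship .11...22.33
After op 3 (move_left): buffer="xhatushazha" (len 11), cursors c1@2 c2@7 c3@10, authorship .11...22.33
After op 4 (add_cursor(3)): buffer="xhatushazha" (len 11), cursors c1@2 c4@3 c2@7 c3@10, authorship .11...22.33
After op 5 (delete): buffer="xtusaza" (len 7), cursors c1@1 c4@1 c2@4 c3@6, authorship ....2.3
After op 6 (insert('a')): buffer="xaatusaazaa" (len 11), cursors c1@3 c4@3 c2@7 c3@10, authorship .14...22.33
Authorship (.=original, N=cursor N): . 1 4 . . . 2 2 . 3 3
Index 9: author = 3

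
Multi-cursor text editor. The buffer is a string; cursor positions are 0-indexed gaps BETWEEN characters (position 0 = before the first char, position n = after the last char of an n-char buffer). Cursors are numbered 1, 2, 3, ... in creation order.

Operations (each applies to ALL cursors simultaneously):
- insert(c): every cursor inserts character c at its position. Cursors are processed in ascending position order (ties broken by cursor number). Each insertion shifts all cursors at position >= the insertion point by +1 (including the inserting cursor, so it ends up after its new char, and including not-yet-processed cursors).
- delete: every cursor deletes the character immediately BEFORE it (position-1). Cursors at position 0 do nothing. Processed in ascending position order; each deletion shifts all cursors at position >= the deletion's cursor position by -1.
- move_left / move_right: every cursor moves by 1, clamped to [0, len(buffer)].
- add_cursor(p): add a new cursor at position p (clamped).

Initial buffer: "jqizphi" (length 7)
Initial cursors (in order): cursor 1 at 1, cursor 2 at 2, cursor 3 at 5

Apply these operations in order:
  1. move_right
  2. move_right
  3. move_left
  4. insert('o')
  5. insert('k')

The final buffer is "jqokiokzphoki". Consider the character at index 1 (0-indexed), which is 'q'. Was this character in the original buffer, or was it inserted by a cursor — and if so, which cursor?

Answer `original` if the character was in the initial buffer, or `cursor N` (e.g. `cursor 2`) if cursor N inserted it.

Answer: original

Derivation:
After op 1 (move_right): buffer="jqizphi" (len 7), cursors c1@2 c2@3 c3@6, authorship .......
After op 2 (move_right): buffer="jqizphi" (len 7), cursors c1@3 c2@4 c3@7, authorship .......
After op 3 (move_left): buffer="jqizphi" (len 7), cursors c1@2 c2@3 c3@6, authorship .......
After op 4 (insert('o')): buffer="jqoiozphoi" (len 10), cursors c1@3 c2@5 c3@9, authorship ..1.2...3.
After op 5 (insert('k')): buffer="jqokiokzphoki" (len 13), cursors c1@4 c2@7 c3@12, authorship ..11.22...33.
Authorship (.=original, N=cursor N): . . 1 1 . 2 2 . . . 3 3 .
Index 1: author = original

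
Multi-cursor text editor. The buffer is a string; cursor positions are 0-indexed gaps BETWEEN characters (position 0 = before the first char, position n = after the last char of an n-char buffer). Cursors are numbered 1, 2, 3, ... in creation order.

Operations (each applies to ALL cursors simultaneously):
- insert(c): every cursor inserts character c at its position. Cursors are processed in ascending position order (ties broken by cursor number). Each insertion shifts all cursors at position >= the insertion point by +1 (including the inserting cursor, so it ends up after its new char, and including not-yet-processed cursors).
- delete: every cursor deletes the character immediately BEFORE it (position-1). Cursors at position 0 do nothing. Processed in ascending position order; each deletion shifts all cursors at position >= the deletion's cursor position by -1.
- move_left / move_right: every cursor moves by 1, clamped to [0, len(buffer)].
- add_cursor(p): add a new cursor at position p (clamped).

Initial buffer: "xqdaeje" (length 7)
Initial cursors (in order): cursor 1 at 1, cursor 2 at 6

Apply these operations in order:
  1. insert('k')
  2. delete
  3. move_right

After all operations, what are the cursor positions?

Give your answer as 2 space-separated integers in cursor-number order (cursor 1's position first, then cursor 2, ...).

After op 1 (insert('k')): buffer="xkqdaejke" (len 9), cursors c1@2 c2@8, authorship .1.....2.
After op 2 (delete): buffer="xqdaeje" (len 7), cursors c1@1 c2@6, authorship .......
After op 3 (move_right): buffer="xqdaeje" (len 7), cursors c1@2 c2@7, authorship .......

Answer: 2 7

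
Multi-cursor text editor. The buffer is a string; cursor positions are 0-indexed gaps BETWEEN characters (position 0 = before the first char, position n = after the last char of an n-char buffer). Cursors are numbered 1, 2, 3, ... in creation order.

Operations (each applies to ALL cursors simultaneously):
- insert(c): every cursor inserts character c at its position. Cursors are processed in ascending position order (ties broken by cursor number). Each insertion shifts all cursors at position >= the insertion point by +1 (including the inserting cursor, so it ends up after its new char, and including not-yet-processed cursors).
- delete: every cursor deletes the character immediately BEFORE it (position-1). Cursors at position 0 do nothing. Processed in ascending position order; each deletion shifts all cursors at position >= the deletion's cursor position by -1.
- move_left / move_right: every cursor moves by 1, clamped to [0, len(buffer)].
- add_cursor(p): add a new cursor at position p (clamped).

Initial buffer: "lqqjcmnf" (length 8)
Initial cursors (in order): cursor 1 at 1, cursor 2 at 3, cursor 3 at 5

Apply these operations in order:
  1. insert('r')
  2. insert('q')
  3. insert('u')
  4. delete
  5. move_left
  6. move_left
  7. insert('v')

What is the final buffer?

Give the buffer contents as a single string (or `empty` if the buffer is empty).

After op 1 (insert('r')): buffer="lrqqrjcrmnf" (len 11), cursors c1@2 c2@5 c3@8, authorship .1..2..3...
After op 2 (insert('q')): buffer="lrqqqrqjcrqmnf" (len 14), cursors c1@3 c2@7 c3@11, authorship .11..22..33...
After op 3 (insert('u')): buffer="lrquqqrqujcrqumnf" (len 17), cursors c1@4 c2@9 c3@14, authorship .111..222..333...
After op 4 (delete): buffer="lrqqqrqjcrqmnf" (len 14), cursors c1@3 c2@7 c3@11, authorship .11..22..33...
After op 5 (move_left): buffer="lrqqqrqjcrqmnf" (len 14), cursors c1@2 c2@6 c3@10, authorship .11..22..33...
After op 6 (move_left): buffer="lrqqqrqjcrqmnf" (len 14), cursors c1@1 c2@5 c3@9, authorship .11..22..33...
After op 7 (insert('v')): buffer="lvrqqqvrqjcvrqmnf" (len 17), cursors c1@2 c2@7 c3@12, authorship .111..222..333...

Answer: lvrqqqvrqjcvrqmnf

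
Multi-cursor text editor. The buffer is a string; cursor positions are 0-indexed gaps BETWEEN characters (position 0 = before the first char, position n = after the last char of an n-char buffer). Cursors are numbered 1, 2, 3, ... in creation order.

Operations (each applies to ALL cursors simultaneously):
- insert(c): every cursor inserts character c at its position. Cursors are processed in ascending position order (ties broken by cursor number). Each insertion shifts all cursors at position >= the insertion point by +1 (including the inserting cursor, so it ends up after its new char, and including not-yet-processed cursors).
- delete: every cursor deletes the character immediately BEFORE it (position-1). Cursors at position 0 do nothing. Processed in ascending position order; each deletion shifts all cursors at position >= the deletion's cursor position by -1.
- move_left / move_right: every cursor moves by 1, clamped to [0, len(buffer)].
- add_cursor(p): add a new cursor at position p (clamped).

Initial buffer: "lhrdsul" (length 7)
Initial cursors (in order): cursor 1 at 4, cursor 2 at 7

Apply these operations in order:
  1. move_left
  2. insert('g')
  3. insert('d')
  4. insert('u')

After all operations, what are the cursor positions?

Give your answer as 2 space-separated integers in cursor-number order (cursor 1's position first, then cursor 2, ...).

After op 1 (move_left): buffer="lhrdsul" (len 7), cursors c1@3 c2@6, authorship .......
After op 2 (insert('g')): buffer="lhrgdsugl" (len 9), cursors c1@4 c2@8, authorship ...1...2.
After op 3 (insert('d')): buffer="lhrgddsugdl" (len 11), cursors c1@5 c2@10, authorship ...11...22.
After op 4 (insert('u')): buffer="lhrgdudsugdul" (len 13), cursors c1@6 c2@12, authorship ...111...222.

Answer: 6 12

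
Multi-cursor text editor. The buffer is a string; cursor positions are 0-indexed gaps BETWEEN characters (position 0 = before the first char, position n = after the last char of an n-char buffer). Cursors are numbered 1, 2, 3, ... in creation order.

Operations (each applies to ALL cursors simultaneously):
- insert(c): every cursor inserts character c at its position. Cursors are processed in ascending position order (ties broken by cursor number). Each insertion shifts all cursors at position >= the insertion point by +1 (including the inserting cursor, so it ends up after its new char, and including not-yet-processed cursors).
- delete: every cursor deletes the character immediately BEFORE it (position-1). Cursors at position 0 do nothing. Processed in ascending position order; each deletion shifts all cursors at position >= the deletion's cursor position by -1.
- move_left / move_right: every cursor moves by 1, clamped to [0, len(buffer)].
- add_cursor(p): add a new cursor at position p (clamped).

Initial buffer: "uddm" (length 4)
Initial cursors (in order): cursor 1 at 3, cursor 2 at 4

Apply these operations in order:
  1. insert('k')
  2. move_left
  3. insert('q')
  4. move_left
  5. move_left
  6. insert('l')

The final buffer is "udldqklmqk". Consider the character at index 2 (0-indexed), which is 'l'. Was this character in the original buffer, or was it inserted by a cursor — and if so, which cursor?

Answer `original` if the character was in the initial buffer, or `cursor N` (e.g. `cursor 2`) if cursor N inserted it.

Answer: cursor 1

Derivation:
After op 1 (insert('k')): buffer="uddkmk" (len 6), cursors c1@4 c2@6, authorship ...1.2
After op 2 (move_left): buffer="uddkmk" (len 6), cursors c1@3 c2@5, authorship ...1.2
After op 3 (insert('q')): buffer="uddqkmqk" (len 8), cursors c1@4 c2@7, authorship ...11.22
After op 4 (move_left): buffer="uddqkmqk" (len 8), cursors c1@3 c2@6, authorship ...11.22
After op 5 (move_left): buffer="uddqkmqk" (len 8), cursors c1@2 c2@5, authorship ...11.22
After op 6 (insert('l')): buffer="udldqklmqk" (len 10), cursors c1@3 c2@7, authorship ..1.112.22
Authorship (.=original, N=cursor N): . . 1 . 1 1 2 . 2 2
Index 2: author = 1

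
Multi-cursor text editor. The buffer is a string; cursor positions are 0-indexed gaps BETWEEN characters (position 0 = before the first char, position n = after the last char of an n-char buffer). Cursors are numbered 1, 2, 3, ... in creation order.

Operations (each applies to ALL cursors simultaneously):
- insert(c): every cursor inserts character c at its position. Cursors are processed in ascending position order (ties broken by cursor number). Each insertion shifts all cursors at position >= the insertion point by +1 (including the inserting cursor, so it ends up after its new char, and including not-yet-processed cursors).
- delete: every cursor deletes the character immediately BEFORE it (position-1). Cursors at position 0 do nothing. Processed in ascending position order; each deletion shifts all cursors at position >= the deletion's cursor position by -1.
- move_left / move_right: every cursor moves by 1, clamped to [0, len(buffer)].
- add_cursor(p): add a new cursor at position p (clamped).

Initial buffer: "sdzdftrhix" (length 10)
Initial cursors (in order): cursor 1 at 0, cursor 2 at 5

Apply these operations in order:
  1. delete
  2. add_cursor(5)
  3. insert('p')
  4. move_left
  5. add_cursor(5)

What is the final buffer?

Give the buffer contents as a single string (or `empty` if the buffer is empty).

Answer: psdzdptprhix

Derivation:
After op 1 (delete): buffer="sdzdtrhix" (len 9), cursors c1@0 c2@4, authorship .........
After op 2 (add_cursor(5)): buffer="sdzdtrhix" (len 9), cursors c1@0 c2@4 c3@5, authorship .........
After op 3 (insert('p')): buffer="psdzdptprhix" (len 12), cursors c1@1 c2@6 c3@8, authorship 1....2.3....
After op 4 (move_left): buffer="psdzdptprhix" (len 12), cursors c1@0 c2@5 c3@7, authorship 1....2.3....
After op 5 (add_cursor(5)): buffer="psdzdptprhix" (len 12), cursors c1@0 c2@5 c4@5 c3@7, authorship 1....2.3....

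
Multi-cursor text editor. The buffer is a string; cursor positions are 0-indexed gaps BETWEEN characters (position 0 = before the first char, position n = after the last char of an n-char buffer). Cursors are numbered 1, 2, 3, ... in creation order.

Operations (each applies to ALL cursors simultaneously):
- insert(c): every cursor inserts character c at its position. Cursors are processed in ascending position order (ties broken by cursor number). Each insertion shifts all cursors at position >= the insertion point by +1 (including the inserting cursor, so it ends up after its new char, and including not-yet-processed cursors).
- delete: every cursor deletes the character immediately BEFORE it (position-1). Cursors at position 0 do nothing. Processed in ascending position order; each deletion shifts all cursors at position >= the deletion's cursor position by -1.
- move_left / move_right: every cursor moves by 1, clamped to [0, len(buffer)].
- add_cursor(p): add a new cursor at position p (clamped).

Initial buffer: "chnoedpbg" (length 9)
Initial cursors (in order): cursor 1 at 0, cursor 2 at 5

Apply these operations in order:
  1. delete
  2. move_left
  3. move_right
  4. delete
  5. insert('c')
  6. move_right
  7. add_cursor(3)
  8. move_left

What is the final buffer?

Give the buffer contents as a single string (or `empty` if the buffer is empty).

After op 1 (delete): buffer="chnodpbg" (len 8), cursors c1@0 c2@4, authorship ........
After op 2 (move_left): buffer="chnodpbg" (len 8), cursors c1@0 c2@3, authorship ........
After op 3 (move_right): buffer="chnodpbg" (len 8), cursors c1@1 c2@4, authorship ........
After op 4 (delete): buffer="hndpbg" (len 6), cursors c1@0 c2@2, authorship ......
After op 5 (insert('c')): buffer="chncdpbg" (len 8), cursors c1@1 c2@4, authorship 1..2....
After op 6 (move_right): buffer="chncdpbg" (len 8), cursors c1@2 c2@5, authorship 1..2....
After op 7 (add_cursor(3)): buffer="chncdpbg" (len 8), cursors c1@2 c3@3 c2@5, authorship 1..2....
After op 8 (move_left): buffer="chncdpbg" (len 8), cursors c1@1 c3@2 c2@4, authorship 1..2....

Answer: chncdpbg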